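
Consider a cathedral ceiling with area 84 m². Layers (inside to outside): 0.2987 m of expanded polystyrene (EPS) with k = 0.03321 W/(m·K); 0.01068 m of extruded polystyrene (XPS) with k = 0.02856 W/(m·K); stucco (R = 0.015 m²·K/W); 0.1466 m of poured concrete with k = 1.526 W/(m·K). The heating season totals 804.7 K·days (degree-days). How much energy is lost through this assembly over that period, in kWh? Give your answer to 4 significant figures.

0.2987/0.03321 = 8.9943
0.01068/0.02856 = 0.37395
0.1466/1.526 = 0.096068
R_total = 8.9943 + 0.37395 + 0.015 + 0.096068 = 9.4793 m²·K/W
E = A × HDD × 24 / R / 1000 = 84 × 804.7 × 24 / 9.4793 / 1000 = 171.14 kWh

171.1 kWh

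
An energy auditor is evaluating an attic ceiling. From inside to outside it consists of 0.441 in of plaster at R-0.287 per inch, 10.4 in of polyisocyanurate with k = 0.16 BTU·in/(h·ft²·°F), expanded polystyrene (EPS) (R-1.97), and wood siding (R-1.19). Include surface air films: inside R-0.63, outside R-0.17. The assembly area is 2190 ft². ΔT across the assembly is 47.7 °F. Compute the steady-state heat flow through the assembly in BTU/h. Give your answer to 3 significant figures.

1510 BTU/h

0.441 × 0.287 = 0.1266
10.4/0.16 = 65
R_total = 0.63 + 0.1266 + 65 + 1.97 + 1.19 + 0.17 = 69.09 ft²·°F·h/BTU
Q = A·ΔT/R = 2190 × 47.7 / 69.09 = 1512 BTU/h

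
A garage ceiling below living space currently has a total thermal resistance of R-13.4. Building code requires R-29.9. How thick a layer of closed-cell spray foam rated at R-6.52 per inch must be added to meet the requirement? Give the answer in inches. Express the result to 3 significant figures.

ΔR = 29.9 − 13.4 = 16.5 ft²·°F·h/BTU
L = ΔR / (R/in) = 16.5/6.52 = 2.531 in

2.53 in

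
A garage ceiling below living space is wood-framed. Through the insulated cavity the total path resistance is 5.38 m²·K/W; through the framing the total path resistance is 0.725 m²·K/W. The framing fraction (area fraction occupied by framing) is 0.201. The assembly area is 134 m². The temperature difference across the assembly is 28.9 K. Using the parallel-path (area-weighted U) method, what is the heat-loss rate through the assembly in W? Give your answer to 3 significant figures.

U_eff = 0.799/5.38 + 0.201/0.725 = 0.1485 + 0.2772 = 0.4258
R_eff = 1/U_eff = 2.349 m²·K/W
Q = 134 × 28.9 / 2.349 = 1649 W

1650 W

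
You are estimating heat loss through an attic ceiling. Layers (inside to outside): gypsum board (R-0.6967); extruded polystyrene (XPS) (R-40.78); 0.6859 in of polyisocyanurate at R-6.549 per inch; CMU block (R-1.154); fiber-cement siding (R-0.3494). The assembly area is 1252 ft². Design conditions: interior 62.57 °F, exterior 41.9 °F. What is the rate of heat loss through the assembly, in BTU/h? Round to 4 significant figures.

545.1 BTU/h

0.6859 × 6.549 = 4.492
R_total = 0.6967 + 40.78 + 4.492 + 1.154 + 0.3494 = 47.472 ft²·°F·h/BTU
Q = A·ΔT/R = 1252 × (62.57 − 41.9) / 47.472 = 545.14 BTU/h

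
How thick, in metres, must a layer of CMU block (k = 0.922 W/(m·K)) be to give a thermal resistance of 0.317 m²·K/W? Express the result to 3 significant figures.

L = R·k = 0.317 × 0.922 = 0.2923 m

0.292 m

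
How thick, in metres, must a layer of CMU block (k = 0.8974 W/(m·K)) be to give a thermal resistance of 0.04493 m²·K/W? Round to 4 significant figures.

L = R·k = 0.04493 × 0.8974 = 0.04032 m

0.04032 m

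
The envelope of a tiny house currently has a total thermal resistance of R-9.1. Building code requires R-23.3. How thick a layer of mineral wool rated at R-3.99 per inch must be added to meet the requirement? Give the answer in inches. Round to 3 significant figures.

ΔR = 23.3 − 9.1 = 14.2 ft²·°F·h/BTU
L = ΔR / (R/in) = 14.2/3.99 = 3.559 in

3.56 in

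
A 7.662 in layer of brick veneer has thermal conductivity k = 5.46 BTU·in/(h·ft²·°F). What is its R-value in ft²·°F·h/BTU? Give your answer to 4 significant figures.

R = L/k = 7.662/5.46 = 1.4033 ft²·°F·h/BTU

1.403 ft²·°F·h/BTU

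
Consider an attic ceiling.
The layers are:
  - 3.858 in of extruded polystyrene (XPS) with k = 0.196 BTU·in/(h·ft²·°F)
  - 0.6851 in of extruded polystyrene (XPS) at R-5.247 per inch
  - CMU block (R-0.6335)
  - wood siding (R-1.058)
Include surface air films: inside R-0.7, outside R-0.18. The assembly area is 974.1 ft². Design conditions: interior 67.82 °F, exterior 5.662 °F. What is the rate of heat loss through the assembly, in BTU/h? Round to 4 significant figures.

2342 BTU/h

3.858/0.196 = 19.684
0.6851 × 5.247 = 3.5947
R_total = 0.7 + 19.684 + 3.5947 + 0.6335 + 1.058 + 0.18 = 25.85 ft²·°F·h/BTU
Q = A·ΔT/R = 974.1 × (67.82 − 5.662) / 25.85 = 2342.3 BTU/h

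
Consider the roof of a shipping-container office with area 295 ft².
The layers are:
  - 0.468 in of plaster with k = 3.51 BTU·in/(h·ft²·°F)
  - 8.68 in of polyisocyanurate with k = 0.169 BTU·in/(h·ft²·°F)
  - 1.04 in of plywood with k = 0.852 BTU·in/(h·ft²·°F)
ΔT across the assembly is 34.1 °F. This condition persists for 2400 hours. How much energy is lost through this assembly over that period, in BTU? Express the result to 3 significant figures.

458000 BTU

0.468/3.51 = 0.1333
8.68/0.169 = 51.36
1.04/0.852 = 1.221
R_total = 0.1333 + 51.36 + 1.221 = 52.71 ft²·°F·h/BTU
Q = 295 × 34.1 / 52.71 = 190.8 BTU/h
E = 190.8 × 2400 = 458000 BTU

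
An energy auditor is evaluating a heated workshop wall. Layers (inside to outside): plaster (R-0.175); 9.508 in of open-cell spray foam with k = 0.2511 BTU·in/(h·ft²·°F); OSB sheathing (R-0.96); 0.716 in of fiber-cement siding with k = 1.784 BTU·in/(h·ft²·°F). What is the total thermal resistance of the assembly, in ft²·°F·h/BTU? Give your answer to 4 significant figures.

39.40 ft²·°F·h/BTU

9.508/0.2511 = 37.865
0.716/1.784 = 0.40135
R_total = 0.175 + 37.865 + 0.96 + 0.40135 = 39.402 ft²·°F·h/BTU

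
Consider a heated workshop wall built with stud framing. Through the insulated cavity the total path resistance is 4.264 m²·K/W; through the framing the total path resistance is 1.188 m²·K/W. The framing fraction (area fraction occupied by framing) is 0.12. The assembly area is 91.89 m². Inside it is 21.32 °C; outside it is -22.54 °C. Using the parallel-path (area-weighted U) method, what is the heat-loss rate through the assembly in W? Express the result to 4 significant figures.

U_eff = 0.88/4.264 + 0.12/1.188 = 0.20638 + 0.10101 = 0.30739
R_eff = 1/U_eff = 3.2532 m²·K/W
Q = 91.89 × (21.32 − (-22.54)) / 3.2532 = 1238.9 W

1239 W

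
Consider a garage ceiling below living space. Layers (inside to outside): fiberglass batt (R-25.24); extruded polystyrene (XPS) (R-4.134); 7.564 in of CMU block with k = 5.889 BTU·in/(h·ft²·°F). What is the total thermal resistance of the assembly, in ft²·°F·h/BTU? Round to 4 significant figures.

30.66 ft²·°F·h/BTU

7.564/5.889 = 1.2844
R_total = 25.24 + 4.134 + 1.2844 = 30.658 ft²·°F·h/BTU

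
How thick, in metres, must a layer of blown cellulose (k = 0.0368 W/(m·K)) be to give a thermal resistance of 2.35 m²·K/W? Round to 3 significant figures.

L = R·k = 2.35 × 0.0368 = 0.08648 m

0.0865 m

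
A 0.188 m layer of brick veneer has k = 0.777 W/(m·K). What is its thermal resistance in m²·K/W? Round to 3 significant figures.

R = L/k = 0.188/0.777 = 0.242 m²·K/W

0.242 m²·K/W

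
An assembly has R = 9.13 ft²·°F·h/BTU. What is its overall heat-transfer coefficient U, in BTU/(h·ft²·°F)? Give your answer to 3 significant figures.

U = 1/R = 1/9.13 = 0.1095

0.110 BTU/(h·ft²·°F)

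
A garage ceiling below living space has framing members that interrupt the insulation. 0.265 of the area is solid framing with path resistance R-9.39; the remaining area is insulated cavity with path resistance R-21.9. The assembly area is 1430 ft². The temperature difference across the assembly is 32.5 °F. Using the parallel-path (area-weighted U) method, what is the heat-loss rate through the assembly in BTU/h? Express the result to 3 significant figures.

U_eff = 0.735/21.9 + 0.265/9.39 = 0.03356 + 0.02822 = 0.06178
R_eff = 1/U_eff = 16.19 ft²·°F·h/BTU
Q = 1430 × 32.5 / 16.19 = 2871 BTU/h

2870 BTU/h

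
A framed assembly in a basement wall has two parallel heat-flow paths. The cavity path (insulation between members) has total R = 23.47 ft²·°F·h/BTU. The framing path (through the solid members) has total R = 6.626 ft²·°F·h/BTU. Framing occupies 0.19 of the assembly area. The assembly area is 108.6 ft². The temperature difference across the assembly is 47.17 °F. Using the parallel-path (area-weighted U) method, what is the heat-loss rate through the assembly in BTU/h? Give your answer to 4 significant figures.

U_eff = 0.81/23.47 + 0.19/6.626 = 0.034512 + 0.028675 = 0.063187
R_eff = 1/U_eff = 15.826 ft²·°F·h/BTU
Q = 108.6 × 47.17 / 15.826 = 323.69 BTU/h

323.7 BTU/h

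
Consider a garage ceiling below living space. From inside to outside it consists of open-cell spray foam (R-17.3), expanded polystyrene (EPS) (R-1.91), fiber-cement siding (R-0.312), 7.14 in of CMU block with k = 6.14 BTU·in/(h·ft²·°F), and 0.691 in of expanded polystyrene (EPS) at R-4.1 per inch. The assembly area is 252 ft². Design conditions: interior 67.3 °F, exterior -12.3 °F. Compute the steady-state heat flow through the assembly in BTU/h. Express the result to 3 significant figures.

853 BTU/h

7.14/6.14 = 1.163
0.691 × 4.1 = 2.833
R_total = 17.3 + 1.91 + 0.312 + 1.163 + 2.833 = 23.52 ft²·°F·h/BTU
Q = A·ΔT/R = 252 × (67.3 − (-12.3)) / 23.52 = 852.9 BTU/h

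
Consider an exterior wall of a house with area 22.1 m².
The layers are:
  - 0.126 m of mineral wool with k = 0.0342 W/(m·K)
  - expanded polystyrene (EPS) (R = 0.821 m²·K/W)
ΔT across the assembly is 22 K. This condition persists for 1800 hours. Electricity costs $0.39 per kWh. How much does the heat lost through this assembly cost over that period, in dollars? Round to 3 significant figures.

75.8 dollars

0.126/0.0342 = 3.684
R_total = 3.684 + 0.821 = 4.505 m²·K/W
Q = 22.1 × 22 / 4.505 = 107.9 W
E = 107.9 W × 1800 h / 1000 = 194.3 kWh
Cost = 194.3 × 0.39 = $75.76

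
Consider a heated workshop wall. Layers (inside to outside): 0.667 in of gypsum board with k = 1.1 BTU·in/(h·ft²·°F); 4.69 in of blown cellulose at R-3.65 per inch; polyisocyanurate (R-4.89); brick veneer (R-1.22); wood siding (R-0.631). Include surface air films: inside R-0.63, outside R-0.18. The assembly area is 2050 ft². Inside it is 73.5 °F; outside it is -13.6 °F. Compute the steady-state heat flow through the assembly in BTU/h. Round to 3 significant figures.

0.667/1.1 = 0.6064
4.69 × 3.65 = 17.12
R_total = 0.63 + 0.6064 + 17.12 + 4.89 + 1.22 + 0.631 + 0.18 = 25.28 ft²·°F·h/BTU
Q = A·ΔT/R = 2050 × (73.5 − (-13.6)) / 25.28 = 7064 BTU/h

7060 BTU/h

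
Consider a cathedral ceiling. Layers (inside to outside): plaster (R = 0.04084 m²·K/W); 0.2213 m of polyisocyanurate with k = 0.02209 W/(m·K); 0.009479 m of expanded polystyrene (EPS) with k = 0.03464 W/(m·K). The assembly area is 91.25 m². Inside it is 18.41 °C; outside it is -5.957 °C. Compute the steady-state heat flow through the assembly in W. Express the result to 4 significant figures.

0.2213/0.02209 = 10.018
0.009479/0.03464 = 0.27364
R_total = 0.04084 + 10.018 + 0.27364 = 10.333 m²·K/W
Q = A·ΔT/R = 91.25 × (18.41 − (-5.957)) / 10.333 = 215.19 W

215.2 W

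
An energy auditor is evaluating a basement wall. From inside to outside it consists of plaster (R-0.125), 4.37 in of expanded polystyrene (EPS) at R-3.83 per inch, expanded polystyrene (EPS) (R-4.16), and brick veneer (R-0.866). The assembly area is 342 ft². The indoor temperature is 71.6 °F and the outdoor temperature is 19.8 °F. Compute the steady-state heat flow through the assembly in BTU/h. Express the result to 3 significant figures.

4.37 × 3.83 = 16.74
R_total = 0.125 + 16.74 + 4.16 + 0.866 = 21.89 ft²·°F·h/BTU
Q = A·ΔT/R = 342 × (71.6 − 19.8) / 21.89 = 809.4 BTU/h

809 BTU/h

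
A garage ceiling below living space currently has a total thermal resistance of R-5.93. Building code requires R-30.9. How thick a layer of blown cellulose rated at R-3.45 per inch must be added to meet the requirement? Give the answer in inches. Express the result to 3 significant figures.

7.24 in

ΔR = 30.9 − 5.93 = 24.97 ft²·°F·h/BTU
L = ΔR / (R/in) = 24.97/3.45 = 7.238 in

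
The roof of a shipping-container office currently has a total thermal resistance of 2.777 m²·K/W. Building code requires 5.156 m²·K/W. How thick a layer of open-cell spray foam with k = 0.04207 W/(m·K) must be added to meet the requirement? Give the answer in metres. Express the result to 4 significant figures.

0.1001 m

ΔR = 5.156 − 2.777 = 2.379 m²·K/W
L = ΔR × k = 2.379 × 0.04207 = 0.10008 m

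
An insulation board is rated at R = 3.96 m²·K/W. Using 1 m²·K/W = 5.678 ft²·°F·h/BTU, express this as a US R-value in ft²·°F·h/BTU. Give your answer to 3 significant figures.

R_US = 3.96 × 5.678 = 22.48

22.5 ft²·°F·h/BTU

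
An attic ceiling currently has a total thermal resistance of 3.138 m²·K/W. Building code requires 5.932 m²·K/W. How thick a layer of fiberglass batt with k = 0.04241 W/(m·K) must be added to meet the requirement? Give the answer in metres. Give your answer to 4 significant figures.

ΔR = 5.932 − 3.138 = 2.794 m²·K/W
L = ΔR × k = 2.794 × 0.04241 = 0.11849 m

0.1185 m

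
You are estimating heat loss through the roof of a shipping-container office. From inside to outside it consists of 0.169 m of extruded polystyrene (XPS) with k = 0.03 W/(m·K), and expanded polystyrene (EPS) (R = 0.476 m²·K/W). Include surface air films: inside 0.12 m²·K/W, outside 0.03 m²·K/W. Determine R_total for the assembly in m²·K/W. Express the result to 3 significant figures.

6.26 m²·K/W

0.169/0.03 = 5.633
R_total = 0.12 + 5.633 + 0.476 + 0.03 = 6.259 m²·K/W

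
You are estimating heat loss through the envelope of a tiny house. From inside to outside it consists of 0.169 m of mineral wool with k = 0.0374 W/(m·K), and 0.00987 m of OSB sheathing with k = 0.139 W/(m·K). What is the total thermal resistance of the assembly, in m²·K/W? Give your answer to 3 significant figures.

4.59 m²·K/W

0.169/0.0374 = 4.519
0.00987/0.139 = 0.07101
R_total = 4.519 + 0.07101 = 4.59 m²·K/W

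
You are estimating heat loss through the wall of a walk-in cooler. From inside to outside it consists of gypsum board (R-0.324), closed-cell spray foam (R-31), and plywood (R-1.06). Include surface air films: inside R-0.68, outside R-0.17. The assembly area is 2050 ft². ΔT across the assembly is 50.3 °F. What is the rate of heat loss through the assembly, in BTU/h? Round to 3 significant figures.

3100 BTU/h

R_total = 0.68 + 0.324 + 31 + 1.06 + 0.17 = 33.23 ft²·°F·h/BTU
Q = A·ΔT/R = 2050 × 50.3 / 33.23 = 3103 BTU/h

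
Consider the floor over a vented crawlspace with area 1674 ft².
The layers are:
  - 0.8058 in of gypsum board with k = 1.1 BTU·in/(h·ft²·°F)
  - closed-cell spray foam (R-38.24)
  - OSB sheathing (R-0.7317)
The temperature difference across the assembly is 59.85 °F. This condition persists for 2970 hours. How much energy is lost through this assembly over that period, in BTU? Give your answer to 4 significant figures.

0.8058/1.1 = 0.73255
R_total = 0.73255 + 38.24 + 0.7317 = 39.704 ft²·°F·h/BTU
Q = 1674 × 59.85 / 39.704 = 2523.4 BTU/h
E = 2523.4 × 2970 = 7494400 BTU

7494000 BTU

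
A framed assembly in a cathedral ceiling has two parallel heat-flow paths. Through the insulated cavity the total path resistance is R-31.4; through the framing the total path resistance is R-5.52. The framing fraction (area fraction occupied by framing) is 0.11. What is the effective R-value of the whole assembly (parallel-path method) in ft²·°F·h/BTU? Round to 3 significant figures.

U_eff = 0.89/31.4 + 0.11/5.52 = 0.02834 + 0.01993 = 0.04827
R_eff = 1/U_eff = 20.72 ft²·°F·h/BTU

20.7 ft²·°F·h/BTU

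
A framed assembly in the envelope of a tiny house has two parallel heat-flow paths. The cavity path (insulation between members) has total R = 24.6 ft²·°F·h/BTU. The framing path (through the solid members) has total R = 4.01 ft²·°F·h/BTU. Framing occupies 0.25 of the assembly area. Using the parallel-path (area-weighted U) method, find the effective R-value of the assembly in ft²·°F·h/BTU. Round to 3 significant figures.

10.8 ft²·°F·h/BTU

U_eff = 0.75/24.6 + 0.25/4.01 = 0.03049 + 0.06234 = 0.09283
R_eff = 1/U_eff = 10.77 ft²·°F·h/BTU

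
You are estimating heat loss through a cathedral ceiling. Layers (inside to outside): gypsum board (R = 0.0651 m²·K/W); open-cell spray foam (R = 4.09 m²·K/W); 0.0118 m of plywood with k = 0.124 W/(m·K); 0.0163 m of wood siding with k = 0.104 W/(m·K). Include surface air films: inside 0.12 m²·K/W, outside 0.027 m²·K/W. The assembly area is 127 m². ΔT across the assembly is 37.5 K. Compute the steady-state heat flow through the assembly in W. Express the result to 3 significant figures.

1050 W

0.0118/0.124 = 0.09516
0.0163/0.104 = 0.1567
R_total = 0.12 + 0.0651 + 4.09 + 0.09516 + 0.1567 + 0.027 = 4.554 m²·K/W
Q = A·ΔT/R = 127 × 37.5 / 4.554 = 1046 W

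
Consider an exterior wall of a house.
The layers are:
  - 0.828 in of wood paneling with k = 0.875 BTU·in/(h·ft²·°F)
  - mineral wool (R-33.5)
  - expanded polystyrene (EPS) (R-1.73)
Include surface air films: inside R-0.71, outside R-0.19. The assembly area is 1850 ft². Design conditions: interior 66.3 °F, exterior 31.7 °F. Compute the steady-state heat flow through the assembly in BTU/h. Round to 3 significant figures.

0.828/0.875 = 0.9463
R_total = 0.71 + 0.9463 + 33.5 + 1.73 + 0.19 = 37.08 ft²·°F·h/BTU
Q = A·ΔT/R = 1850 × (66.3 − 31.7) / 37.08 = 1726 BTU/h

1730 BTU/h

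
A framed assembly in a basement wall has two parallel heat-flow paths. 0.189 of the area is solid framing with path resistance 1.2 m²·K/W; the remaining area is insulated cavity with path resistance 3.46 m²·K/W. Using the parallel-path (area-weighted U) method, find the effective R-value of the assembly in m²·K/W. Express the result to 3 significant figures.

U_eff = 0.811/3.46 + 0.189/1.2 = 0.2344 + 0.1575 = 0.3919
R_eff = 1/U_eff = 2.552 m²·K/W

2.55 m²·K/W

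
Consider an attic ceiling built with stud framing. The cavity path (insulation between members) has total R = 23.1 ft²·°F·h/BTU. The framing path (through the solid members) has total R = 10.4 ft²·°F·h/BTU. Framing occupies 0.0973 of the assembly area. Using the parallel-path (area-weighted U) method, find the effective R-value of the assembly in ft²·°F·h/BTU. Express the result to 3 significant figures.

20.6 ft²·°F·h/BTU

U_eff = 0.9027/23.1 + 0.0973/10.4 = 0.03908 + 0.009356 = 0.04843
R_eff = 1/U_eff = 20.65 ft²·°F·h/BTU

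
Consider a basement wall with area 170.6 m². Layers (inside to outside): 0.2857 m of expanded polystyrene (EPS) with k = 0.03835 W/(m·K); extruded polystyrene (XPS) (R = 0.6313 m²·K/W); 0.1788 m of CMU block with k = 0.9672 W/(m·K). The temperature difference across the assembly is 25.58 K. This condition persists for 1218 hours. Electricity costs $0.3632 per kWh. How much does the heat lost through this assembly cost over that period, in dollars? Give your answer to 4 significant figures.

233.5 dollars

0.2857/0.03835 = 7.4498
0.1788/0.9672 = 0.18486
R_total = 7.4498 + 0.6313 + 0.18486 = 8.266 m²·K/W
Q = 170.6 × 25.58 / 8.266 = 527.94 W
E = 527.94 W × 1218 h / 1000 = 643.03 kWh
Cost = 643.03 × 0.3632 = $233.55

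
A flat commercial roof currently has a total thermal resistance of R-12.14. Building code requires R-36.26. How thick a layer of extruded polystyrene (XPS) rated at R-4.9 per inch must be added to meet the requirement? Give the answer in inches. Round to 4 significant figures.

ΔR = 36.26 − 12.14 = 24.12 ft²·°F·h/BTU
L = ΔR / (R/in) = 24.12/4.9 = 4.9224 in

4.922 in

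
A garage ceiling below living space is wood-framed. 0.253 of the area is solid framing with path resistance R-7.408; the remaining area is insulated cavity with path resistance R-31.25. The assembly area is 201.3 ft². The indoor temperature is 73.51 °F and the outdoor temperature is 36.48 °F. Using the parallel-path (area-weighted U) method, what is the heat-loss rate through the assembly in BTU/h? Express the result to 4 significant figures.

U_eff = 0.747/31.25 + 0.253/7.408 = 0.023904 + 0.034152 = 0.058056
R_eff = 1/U_eff = 17.225 ft²·°F·h/BTU
Q = 201.3 × (73.51 − 36.48) / 17.225 = 432.76 BTU/h

432.8 BTU/h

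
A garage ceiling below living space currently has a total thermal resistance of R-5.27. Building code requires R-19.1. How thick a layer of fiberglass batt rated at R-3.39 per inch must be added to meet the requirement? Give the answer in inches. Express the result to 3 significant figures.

4.08 in

ΔR = 19.1 − 5.27 = 13.83 ft²·°F·h/BTU
L = ΔR / (R/in) = 13.83/3.39 = 4.08 in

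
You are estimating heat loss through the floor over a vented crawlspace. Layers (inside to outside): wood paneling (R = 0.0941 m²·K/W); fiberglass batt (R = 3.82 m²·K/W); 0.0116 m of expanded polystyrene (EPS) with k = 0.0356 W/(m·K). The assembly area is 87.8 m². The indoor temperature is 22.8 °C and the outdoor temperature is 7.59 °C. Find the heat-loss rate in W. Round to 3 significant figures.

315 W

0.0116/0.0356 = 0.3258
R_total = 0.0941 + 3.82 + 0.3258 = 4.24 m²·K/W
Q = A·ΔT/R = 87.8 × (22.8 − 7.59) / 4.24 = 315 W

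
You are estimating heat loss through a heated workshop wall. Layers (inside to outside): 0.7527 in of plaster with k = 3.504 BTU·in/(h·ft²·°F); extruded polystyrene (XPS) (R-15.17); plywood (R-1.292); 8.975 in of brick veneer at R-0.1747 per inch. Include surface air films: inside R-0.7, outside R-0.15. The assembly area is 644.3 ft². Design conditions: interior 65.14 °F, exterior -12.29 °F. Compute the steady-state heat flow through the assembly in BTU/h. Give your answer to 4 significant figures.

2613 BTU/h

0.7527/3.504 = 0.21481
8.975 × 0.1747 = 1.5679
R_total = 0.7 + 0.21481 + 15.17 + 1.292 + 1.5679 + 0.15 = 19.095 ft²·°F·h/BTU
Q = A·ΔT/R = 644.3 × (65.14 − (-12.29)) / 19.095 = 2612.7 BTU/h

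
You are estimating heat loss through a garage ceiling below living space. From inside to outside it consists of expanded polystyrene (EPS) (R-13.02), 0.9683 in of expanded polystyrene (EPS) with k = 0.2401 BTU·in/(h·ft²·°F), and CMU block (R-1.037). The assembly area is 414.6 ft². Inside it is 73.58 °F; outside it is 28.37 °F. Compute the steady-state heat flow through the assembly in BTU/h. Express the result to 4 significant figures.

0.9683/0.2401 = 4.0329
R_total = 13.02 + 4.0329 + 1.037 = 18.09 ft²·°F·h/BTU
Q = A·ΔT/R = 414.6 × (73.58 − 28.37) / 18.09 = 1036.2 BTU/h

1036 BTU/h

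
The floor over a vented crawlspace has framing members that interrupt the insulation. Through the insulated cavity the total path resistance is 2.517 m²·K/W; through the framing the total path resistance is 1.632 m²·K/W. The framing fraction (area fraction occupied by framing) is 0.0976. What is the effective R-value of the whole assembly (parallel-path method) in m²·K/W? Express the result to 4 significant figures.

2.390 m²·K/W

U_eff = 0.9024/2.517 + 0.0976/1.632 = 0.35852 + 0.059804 = 0.41833
R_eff = 1/U_eff = 2.3905 m²·K/W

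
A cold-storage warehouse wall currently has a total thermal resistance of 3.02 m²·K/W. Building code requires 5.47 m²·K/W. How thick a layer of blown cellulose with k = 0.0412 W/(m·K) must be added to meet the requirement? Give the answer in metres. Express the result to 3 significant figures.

ΔR = 5.47 − 3.02 = 2.45 m²·K/W
L = ΔR × k = 2.45 × 0.0412 = 0.1009 m

0.101 m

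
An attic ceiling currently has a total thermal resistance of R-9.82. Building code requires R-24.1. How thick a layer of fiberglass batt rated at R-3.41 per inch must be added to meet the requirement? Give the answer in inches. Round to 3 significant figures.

ΔR = 24.1 − 9.82 = 14.28 ft²·°F·h/BTU
L = ΔR / (R/in) = 14.28/3.41 = 4.188 in

4.19 in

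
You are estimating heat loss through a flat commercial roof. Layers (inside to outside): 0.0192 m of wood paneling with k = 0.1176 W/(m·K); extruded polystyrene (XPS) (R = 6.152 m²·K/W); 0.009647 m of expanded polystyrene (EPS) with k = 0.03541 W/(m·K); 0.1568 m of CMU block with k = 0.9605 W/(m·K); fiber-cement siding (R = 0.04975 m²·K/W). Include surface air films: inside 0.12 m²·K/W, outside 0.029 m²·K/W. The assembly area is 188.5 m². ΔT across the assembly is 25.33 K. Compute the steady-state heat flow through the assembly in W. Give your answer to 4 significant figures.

687.0 W

0.0192/0.1176 = 0.16327
0.009647/0.03541 = 0.27244
0.1568/0.9605 = 0.16325
R_total = 0.12 + 0.16327 + 6.152 + 0.27244 + 0.16325 + 0.04975 + 0.029 = 6.9497 m²·K/W
Q = A·ΔT/R = 188.5 × 25.33 / 6.9497 = 687.04 W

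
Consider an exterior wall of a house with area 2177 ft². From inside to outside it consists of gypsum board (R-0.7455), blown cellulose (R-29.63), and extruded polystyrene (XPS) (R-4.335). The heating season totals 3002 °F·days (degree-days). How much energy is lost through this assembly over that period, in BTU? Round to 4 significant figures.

4519000 BTU

R_total = 0.7455 + 29.63 + 4.335 = 34.71 ft²·°F·h/BTU
E = A × HDD × 24 / R = 2177 × 3002 × 24 / 34.71 = 4518800 BTU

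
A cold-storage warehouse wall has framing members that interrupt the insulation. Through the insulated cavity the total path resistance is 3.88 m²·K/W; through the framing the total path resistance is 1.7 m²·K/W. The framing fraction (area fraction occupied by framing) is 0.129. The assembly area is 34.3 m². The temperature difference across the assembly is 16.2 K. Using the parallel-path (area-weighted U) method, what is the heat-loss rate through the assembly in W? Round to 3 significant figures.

167 W

U_eff = 0.871/3.88 + 0.129/1.7 = 0.2245 + 0.07588 = 0.3004
R_eff = 1/U_eff = 3.329 m²·K/W
Q = 34.3 × 16.2 / 3.329 = 166.9 W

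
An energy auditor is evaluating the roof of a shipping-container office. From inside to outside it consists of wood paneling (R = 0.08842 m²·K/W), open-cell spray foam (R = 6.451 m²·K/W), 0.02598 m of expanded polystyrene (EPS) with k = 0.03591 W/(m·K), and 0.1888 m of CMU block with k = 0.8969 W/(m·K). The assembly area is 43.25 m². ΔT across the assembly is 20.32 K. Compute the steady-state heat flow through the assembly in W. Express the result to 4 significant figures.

117.6 W

0.02598/0.03591 = 0.72348
0.1888/0.8969 = 0.2105
R_total = 0.08842 + 6.451 + 0.72348 + 0.2105 = 7.4734 m²·K/W
Q = A·ΔT/R = 43.25 × 20.32 / 7.4734 = 117.6 W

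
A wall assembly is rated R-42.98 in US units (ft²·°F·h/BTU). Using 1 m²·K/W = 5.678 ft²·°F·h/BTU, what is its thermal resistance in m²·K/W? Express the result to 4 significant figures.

7.570 m²·K/W

R_SI = 42.98/5.678 = 7.5696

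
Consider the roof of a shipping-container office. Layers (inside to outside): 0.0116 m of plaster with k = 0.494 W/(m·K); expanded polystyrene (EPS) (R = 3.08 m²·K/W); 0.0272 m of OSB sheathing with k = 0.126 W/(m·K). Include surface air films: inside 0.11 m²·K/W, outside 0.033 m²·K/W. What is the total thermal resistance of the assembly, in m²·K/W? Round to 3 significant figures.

0.0116/0.494 = 0.02348
0.0272/0.126 = 0.2159
R_total = 0.11 + 0.02348 + 3.08 + 0.2159 + 0.033 = 3.462 m²·K/W

3.46 m²·K/W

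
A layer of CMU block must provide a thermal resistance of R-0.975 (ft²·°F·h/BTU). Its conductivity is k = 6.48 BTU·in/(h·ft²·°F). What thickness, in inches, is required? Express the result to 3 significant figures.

6.32 in

L = R × k = 0.975 × 6.48 = 6.318 in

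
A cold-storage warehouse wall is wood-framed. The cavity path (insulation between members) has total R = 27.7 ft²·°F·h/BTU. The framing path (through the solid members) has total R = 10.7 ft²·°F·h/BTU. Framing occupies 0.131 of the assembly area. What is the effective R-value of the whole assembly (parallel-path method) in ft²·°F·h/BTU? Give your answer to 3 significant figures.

22.9 ft²·°F·h/BTU

U_eff = 0.869/27.7 + 0.131/10.7 = 0.03137 + 0.01224 = 0.04361
R_eff = 1/U_eff = 22.93 ft²·°F·h/BTU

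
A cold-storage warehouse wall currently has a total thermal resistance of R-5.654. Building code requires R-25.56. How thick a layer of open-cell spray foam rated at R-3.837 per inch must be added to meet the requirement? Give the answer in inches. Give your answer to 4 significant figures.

5.188 in

ΔR = 25.56 − 5.654 = 19.906 ft²·°F·h/BTU
L = ΔR / (R/in) = 19.906/3.837 = 5.1879 in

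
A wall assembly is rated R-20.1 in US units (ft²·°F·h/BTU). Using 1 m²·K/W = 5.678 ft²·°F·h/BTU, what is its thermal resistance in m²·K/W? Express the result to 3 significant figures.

3.54 m²·K/W

R_SI = 20.1/5.678 = 3.54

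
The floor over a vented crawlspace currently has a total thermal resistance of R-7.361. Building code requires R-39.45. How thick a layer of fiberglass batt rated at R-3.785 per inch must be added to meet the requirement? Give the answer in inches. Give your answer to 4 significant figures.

ΔR = 39.45 − 7.361 = 32.089 ft²·°F·h/BTU
L = ΔR / (R/in) = 32.089/3.785 = 8.4779 in

8.478 in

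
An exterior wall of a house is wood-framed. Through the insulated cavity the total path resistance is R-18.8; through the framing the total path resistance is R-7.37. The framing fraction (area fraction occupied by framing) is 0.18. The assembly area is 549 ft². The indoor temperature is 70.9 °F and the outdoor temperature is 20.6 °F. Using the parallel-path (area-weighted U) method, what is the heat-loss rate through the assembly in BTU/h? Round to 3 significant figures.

1880 BTU/h

U_eff = 0.82/18.8 + 0.18/7.37 = 0.04362 + 0.02442 = 0.06804
R_eff = 1/U_eff = 14.7 ft²·°F·h/BTU
Q = 549 × (70.9 − 20.6) / 14.7 = 1879 BTU/h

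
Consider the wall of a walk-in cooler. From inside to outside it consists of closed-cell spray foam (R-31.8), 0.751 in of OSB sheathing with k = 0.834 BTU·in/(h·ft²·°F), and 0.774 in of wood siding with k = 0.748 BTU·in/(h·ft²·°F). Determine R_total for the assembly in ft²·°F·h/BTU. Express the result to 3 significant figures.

0.751/0.834 = 0.9005
0.774/0.748 = 1.035
R_total = 31.8 + 0.9005 + 1.035 = 33.74 ft²·°F·h/BTU

33.7 ft²·°F·h/BTU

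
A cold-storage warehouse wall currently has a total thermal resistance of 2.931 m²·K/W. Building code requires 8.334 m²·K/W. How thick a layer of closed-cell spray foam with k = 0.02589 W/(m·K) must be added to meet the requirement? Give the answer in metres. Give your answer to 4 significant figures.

ΔR = 8.334 − 2.931 = 5.403 m²·K/W
L = ΔR × k = 5.403 × 0.02589 = 0.13988 m

0.1399 m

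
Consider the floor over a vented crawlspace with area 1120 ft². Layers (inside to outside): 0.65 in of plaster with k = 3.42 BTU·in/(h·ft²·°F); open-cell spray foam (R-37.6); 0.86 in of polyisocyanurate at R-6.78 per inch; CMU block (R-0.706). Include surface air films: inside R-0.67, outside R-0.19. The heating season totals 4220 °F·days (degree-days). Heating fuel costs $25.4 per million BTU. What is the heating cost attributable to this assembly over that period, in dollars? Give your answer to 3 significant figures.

0.65/3.42 = 0.1901
0.86 × 6.78 = 5.831
R_total = 0.67 + 0.1901 + 37.6 + 5.831 + 0.706 + 0.19 = 45.19 ft²·°F·h/BTU
E = A × HDD × 24 / R = 1120 × 4220 × 24 / 45.19 = 2510000 BTU
Cost = 2510000/10⁶ × 25.4 = $63.76

63.8 dollars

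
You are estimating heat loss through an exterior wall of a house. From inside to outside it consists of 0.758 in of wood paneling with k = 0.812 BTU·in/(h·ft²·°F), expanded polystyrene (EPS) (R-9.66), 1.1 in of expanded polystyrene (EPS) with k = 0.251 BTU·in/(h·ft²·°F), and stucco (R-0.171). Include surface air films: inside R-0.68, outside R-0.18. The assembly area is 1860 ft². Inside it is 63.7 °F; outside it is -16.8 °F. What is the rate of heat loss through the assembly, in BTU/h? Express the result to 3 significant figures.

9350 BTU/h

0.758/0.812 = 0.9335
1.1/0.251 = 4.382
R_total = 0.68 + 0.9335 + 9.66 + 4.382 + 0.171 + 0.18 = 16.01 ft²·°F·h/BTU
Q = A·ΔT/R = 1860 × (63.7 − (-16.8)) / 16.01 = 9354 BTU/h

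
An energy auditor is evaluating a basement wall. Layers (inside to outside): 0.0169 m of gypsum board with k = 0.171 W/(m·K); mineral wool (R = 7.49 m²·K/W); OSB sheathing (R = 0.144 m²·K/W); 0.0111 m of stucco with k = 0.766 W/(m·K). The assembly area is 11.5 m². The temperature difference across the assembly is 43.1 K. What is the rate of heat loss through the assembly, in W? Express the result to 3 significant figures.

0.0169/0.171 = 0.09883
0.0111/0.766 = 0.01449
R_total = 0.09883 + 7.49 + 0.144 + 0.01449 = 7.747 m²·K/W
Q = A·ΔT/R = 11.5 × 43.1 / 7.747 = 63.98 W

64.0 W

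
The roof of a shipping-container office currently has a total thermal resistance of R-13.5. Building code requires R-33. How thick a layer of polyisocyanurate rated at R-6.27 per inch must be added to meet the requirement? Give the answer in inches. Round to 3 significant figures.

ΔR = 33 − 13.5 = 19.5 ft²·°F·h/BTU
L = ΔR / (R/in) = 19.5/6.27 = 3.11 in

3.11 in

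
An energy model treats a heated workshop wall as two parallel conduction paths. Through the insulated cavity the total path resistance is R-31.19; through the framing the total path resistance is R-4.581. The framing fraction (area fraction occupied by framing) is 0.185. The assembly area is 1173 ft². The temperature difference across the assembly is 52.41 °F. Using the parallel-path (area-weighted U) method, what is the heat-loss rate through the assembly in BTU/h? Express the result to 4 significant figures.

U_eff = 0.815/31.19 + 0.185/4.581 = 0.02613 + 0.040384 = 0.066514
R_eff = 1/U_eff = 15.034 ft²·°F·h/BTU
Q = 1173 × 52.41 / 15.034 = 4089.1 BTU/h

4089 BTU/h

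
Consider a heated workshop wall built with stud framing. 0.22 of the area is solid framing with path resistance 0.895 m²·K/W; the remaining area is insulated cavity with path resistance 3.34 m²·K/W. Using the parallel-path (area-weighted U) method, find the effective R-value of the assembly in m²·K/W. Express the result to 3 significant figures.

U_eff = 0.78/3.34 + 0.22/0.895 = 0.2335 + 0.2458 = 0.4793
R_eff = 1/U_eff = 2.086 m²·K/W

2.09 m²·K/W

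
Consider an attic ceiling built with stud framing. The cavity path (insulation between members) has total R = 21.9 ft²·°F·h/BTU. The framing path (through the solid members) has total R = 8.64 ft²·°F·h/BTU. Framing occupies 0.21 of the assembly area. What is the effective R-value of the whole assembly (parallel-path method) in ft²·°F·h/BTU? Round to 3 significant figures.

16.6 ft²·°F·h/BTU

U_eff = 0.79/21.9 + 0.21/8.64 = 0.03607 + 0.02431 = 0.06038
R_eff = 1/U_eff = 16.56 ft²·°F·h/BTU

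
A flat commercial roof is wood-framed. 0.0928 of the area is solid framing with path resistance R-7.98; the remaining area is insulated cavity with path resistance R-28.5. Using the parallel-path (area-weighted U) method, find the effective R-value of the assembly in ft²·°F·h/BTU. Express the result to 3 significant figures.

23.0 ft²·°F·h/BTU

U_eff = 0.9072/28.5 + 0.0928/7.98 = 0.03183 + 0.01163 = 0.04346
R_eff = 1/U_eff = 23.01 ft²·°F·h/BTU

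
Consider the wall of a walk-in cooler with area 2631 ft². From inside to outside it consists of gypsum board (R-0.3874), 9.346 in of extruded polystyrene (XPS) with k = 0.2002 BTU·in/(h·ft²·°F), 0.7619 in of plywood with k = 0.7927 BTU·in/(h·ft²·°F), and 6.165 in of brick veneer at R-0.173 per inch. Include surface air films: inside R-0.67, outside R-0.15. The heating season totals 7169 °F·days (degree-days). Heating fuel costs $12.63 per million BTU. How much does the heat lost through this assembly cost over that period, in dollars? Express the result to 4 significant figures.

114.5 dollars

9.346/0.2002 = 46.683
0.7619/0.7927 = 0.96115
6.165 × 0.173 = 1.0665
R_total = 0.67 + 0.3874 + 46.683 + 0.96115 + 1.0665 + 0.15 = 49.918 ft²·°F·h/BTU
E = A × HDD × 24 / R = 2631 × 7169 × 24 / 49.918 = 9068400 BTU
Cost = 9068400/10⁶ × 12.63 = $114.53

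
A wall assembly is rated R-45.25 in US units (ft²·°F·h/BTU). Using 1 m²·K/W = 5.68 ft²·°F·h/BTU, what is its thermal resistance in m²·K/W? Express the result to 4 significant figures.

R_SI = 45.25/5.68 = 7.9665

7.967 m²·K/W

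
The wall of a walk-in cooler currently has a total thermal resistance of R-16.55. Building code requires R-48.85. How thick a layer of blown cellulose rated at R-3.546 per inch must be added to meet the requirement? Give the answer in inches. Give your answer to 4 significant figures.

ΔR = 48.85 − 16.55 = 32.3 ft²·°F·h/BTU
L = ΔR / (R/in) = 32.3/3.546 = 9.1089 in

9.109 in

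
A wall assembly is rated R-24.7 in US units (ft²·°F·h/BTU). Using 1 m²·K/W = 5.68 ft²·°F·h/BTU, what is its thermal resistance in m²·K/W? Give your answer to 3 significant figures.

4.35 m²·K/W

R_SI = 24.7/5.68 = 4.349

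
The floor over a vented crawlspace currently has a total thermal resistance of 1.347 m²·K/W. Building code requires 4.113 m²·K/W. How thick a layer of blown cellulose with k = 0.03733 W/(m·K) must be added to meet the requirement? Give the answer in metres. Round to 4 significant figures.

0.1033 m

ΔR = 4.113 − 1.347 = 2.766 m²·K/W
L = ΔR × k = 2.766 × 0.03733 = 0.10325 m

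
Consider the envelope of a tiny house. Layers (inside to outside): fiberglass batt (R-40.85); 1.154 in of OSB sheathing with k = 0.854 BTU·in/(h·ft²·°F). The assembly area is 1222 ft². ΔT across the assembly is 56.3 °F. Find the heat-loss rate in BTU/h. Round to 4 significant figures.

1630 BTU/h

1.154/0.854 = 1.3513
R_total = 40.85 + 1.3513 = 42.201 ft²·°F·h/BTU
Q = A·ΔT/R = 1222 × 56.3 / 42.201 = 1630.2 BTU/h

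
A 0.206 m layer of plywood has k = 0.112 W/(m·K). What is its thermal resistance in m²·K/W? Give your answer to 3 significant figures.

1.84 m²·K/W

R = L/k = 0.206/0.112 = 1.839 m²·K/W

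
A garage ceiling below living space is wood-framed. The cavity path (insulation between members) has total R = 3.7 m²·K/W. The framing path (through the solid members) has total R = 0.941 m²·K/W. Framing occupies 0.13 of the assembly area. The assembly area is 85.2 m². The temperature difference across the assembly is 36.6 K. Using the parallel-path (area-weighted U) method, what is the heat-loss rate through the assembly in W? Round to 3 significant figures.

1160 W

U_eff = 0.87/3.7 + 0.13/0.941 = 0.2351 + 0.1382 = 0.3733
R_eff = 1/U_eff = 2.679 m²·K/W
Q = 85.2 × 36.6 / 2.679 = 1164 W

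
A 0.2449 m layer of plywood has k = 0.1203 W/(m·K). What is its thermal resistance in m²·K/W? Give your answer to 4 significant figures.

R = L/k = 0.2449/0.1203 = 2.0357 m²·K/W

2.036 m²·K/W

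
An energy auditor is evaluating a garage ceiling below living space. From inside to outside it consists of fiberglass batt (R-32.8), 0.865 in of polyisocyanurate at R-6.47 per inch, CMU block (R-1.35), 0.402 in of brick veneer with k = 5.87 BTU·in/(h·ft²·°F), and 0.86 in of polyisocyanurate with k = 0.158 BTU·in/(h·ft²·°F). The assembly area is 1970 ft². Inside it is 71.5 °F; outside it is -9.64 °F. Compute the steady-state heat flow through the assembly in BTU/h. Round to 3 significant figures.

3530 BTU/h

0.865 × 6.47 = 5.597
0.402/5.87 = 0.06848
0.86/0.158 = 5.443
R_total = 32.8 + 5.597 + 1.35 + 0.06848 + 5.443 = 45.26 ft²·°F·h/BTU
Q = A·ΔT/R = 1970 × (71.5 − (-9.64)) / 45.26 = 3532 BTU/h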